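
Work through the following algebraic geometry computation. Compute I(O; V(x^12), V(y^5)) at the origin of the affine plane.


The intersection multiplicity of V(x^a) and V(y^b) at the origin is:
I(O; V(x^12), V(y^5)) = dim_k(k[x,y]/(x^12, y^5))
A basis for k[x,y]/(x^12, y^5) is the set of monomials x^i * y^j
where 0 <= i < 12 and 0 <= j < 5.
The number of such monomials is 12 * 5 = 60

60


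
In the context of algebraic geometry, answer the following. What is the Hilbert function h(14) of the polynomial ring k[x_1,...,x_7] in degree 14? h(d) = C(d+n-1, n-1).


The Hilbert function for the polynomial ring in 7 variables is:
h(d) = C(d+n-1, n-1)
h(14) = C(14+7-1, 7-1) = C(20, 6)
= 20! / (6! * 14!)
= 38760

38760


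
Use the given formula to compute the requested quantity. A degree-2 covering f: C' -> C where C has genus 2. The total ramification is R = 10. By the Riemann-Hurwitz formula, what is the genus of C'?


Riemann-Hurwitz formula: 2g' - 2 = d(2g - 2) + R
Given: d = 2, g = 2, R = 10
2g' - 2 = 2*(2*2 - 2) + 10
2g' - 2 = 2*2 + 10
2g' - 2 = 4 + 10 = 14
2g' = 16
g' = 8

8


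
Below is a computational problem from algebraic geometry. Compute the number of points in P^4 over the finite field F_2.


P^4(F_2) has (q^(n+1) - 1)/(q - 1) points.
= 2^4 + 2^3 + 2^2 + 2^1 + 2^0
= 16 + 8 + 4 + 2 + 1
= 31

31


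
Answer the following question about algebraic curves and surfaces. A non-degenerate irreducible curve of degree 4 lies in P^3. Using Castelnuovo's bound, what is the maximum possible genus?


Castelnuovo's bound: write d - 1 = m(r-1) + epsilon with 0 <= epsilon < r-1.
d - 1 = 4 - 1 = 3
r - 1 = 3 - 1 = 2
3 = 1*2 + 1, so m = 1, epsilon = 1
pi(d, r) = m(m-1)(r-1)/2 + m*epsilon
= 1*0*2/2 + 1*1
= 0/2 + 1
= 0 + 1 = 1

1


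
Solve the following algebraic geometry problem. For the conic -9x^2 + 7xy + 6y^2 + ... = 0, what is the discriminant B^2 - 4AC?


The discriminant of a conic Ax^2 + Bxy + Cy^2 + ... = 0 is B^2 - 4AC.
B^2 = 7^2 = 49
4AC = 4*(-9)*6 = -216
Discriminant = 49 + 216 = 265

265


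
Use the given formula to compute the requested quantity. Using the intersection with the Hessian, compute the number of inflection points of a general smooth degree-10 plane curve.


For a general smooth plane curve C of degree d, the inflection points are
the intersection of C with its Hessian curve, which has degree 3(d-2).
By Bezout, the total intersection number is d * 3(d-2) = 10 * 24 = 240.
For a general curve every flex is ordinary, so each contributes
multiplicity 1 to C·Hess(C), and the number of distinct inflection
points is 3d(d-2).
Inflection points = 3*10*(10-2) = 3*10*8 = 240

240


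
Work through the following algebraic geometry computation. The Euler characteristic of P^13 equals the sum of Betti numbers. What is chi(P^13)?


The complex projective space P^13 has one cell in each even real dimension 0, 2, ..., 26.
The cohomology groups are H^{2k}(P^13) = Z for k = 0,...,13, and 0 otherwise.
Euler characteristic = sum of Betti numbers = 1 per even-dimensional cohomology group.
chi(P^13) = 13 + 1 = 14

14


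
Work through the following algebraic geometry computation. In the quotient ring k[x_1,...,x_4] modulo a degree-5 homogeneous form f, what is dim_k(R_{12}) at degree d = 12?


For R = k[x_1,...,x_n]/(f) with f homogeneous of degree e:
The Hilbert series is (1 - t^e)/(1 - t)^n.
So h(d) = C(d+n-1, n-1) - C(d-e+n-1, n-1) for d >= e.
With n=4, e=5, d=12:
C(12+4-1, 4-1) = C(15, 3) = 455
C(12-5+4-1, 4-1) = C(10, 3) = 120
h(12) = 455 - 120 = 335

335


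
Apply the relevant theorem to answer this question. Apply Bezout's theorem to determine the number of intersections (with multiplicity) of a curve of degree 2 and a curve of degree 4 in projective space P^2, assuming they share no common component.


Bezout's theorem states the intersection count equals the product of degrees.
Intersection count = 2 * 4 = 8

8


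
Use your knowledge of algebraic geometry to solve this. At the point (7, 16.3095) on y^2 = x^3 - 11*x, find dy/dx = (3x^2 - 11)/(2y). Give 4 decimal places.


Using implicit differentiation of y^2 = x^3 - 11*x:
2y * dy/dx = 3x^2 - 11
dy/dx = (3x^2 - 11)/(2y)
Numerator: 3*7^2 - 11 = 136
Denominator: 2*16.3095 = 32.619
dy/dx = 136/32.619 = 4.1693

4.1693


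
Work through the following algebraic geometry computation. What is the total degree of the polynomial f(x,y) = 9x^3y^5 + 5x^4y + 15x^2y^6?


Examine each term for its total degree (sum of exponents).
  Term '9x^3y^5' has total degree 3+5 = 8.
  Term '5x^4y' has total degree 4+1 = 5.
  Term '15x^2y^6' has total degree 2+6 = 8.
The maximum total degree among all terms is 8.

8


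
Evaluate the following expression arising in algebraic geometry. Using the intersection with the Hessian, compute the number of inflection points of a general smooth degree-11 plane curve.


For a general smooth plane curve C of degree d, the inflection points are
the intersection of C with its Hessian curve, which has degree 3(d-2).
By Bezout, the total intersection number is d * 3(d-2) = 11 * 27 = 297.
For a general curve every flex is ordinary, so each contributes
multiplicity 1 to C·Hess(C), and the number of distinct inflection
points is 3d(d-2).
Inflection points = 3*11*(11-2) = 3*11*9 = 297

297


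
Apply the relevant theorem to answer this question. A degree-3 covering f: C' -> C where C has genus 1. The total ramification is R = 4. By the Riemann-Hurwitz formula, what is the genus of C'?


Riemann-Hurwitz formula: 2g' - 2 = d(2g - 2) + R
Given: d = 3, g = 1, R = 4
2g' - 2 = 3*(2*1 - 2) + 4
2g' - 2 = 3*0 + 4
2g' - 2 = 0 + 4 = 4
2g' = 6
g' = 3

3


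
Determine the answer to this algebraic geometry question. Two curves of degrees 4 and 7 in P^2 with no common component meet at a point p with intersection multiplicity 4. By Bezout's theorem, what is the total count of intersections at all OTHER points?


By Bezout's theorem, the total intersection number is d1 * d2.
Total = 4 * 7 = 28
Intersection multiplicity at p = 4
Remaining intersections = 28 - 4 = 24

24


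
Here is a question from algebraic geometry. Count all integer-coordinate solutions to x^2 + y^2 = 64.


Systematically check integer values of x where x^2 <= 64.
For each valid x, check if 64 - x^2 is a perfect square.
x=0: 64 - 0 = 64, sqrt = 8 (valid)
x=8: 64 - 64 = 0, sqrt = 0 (valid)
Total integer solutions found: 4

4


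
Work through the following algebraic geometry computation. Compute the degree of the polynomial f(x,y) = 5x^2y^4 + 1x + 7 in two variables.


Examine each term for its total degree (sum of exponents).
  Term '5x^2y^4' has total degree 2+4 = 6.
  Term '1x' has total degree 1+0 = 1.
  Term '7' has total degree 0+0 = 0.
The maximum total degree among all terms is 6.

6


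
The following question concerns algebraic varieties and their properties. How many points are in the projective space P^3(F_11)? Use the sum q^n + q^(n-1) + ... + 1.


P^3(F_11) has (q^(n+1) - 1)/(q - 1) points.
= 11^3 + 11^2 + 11^1 + 11^0
= 1331 + 121 + 11 + 1
= 1464

1464


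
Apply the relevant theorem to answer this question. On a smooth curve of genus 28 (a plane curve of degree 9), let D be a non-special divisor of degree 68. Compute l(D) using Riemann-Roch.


First, compute the genus of a smooth plane curve of degree 9:
g = (d-1)(d-2)/2 = (9-1)(9-2)/2 = 28
For a non-special divisor D (i.e., h^1(D) = 0), Riemann-Roch gives:
l(D) = deg(D) - g + 1
Since deg(D) = 68 >= 2g - 1 = 55, D is non-special.
l(D) = 68 - 28 + 1 = 41

41


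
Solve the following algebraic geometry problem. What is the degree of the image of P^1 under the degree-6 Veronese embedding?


The Veronese variety v_6(P^1) has degree d^r.
d^r = 6^1 = 6

6


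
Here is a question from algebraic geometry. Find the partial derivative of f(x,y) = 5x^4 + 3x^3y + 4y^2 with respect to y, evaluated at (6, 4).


df/dy = 3*x^3 + 2*4*y^1
At (6,4): 3*6^3 + 2*4*4^1
= 648 + 32
= 680

680


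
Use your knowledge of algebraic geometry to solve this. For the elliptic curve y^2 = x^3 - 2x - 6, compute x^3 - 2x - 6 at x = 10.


Compute x^3 - 2x - 6 at x = 10:
x^3 = 10^3 = 1000
(-2)*x = (-2)*10 = -20
Sum: 1000 - 20 - 6 = 974

974


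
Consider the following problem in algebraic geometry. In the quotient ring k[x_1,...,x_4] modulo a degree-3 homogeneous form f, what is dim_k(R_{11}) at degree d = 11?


For R = k[x_1,...,x_n]/(f) with f homogeneous of degree e:
The Hilbert series is (1 - t^e)/(1 - t)^n.
So h(d) = C(d+n-1, n-1) - C(d-e+n-1, n-1) for d >= e.
With n=4, e=3, d=11:
C(11+4-1, 4-1) = C(14, 3) = 364
C(11-3+4-1, 4-1) = C(11, 3) = 165
h(11) = 364 - 165 = 199

199


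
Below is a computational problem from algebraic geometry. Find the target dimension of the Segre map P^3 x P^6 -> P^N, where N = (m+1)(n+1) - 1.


The Segre embedding maps P^m x P^n into P^N via
all products of coordinates from each factor.
N = (m+1)(n+1) - 1
N = (3+1)(6+1) - 1
N = 4*7 - 1
N = 28 - 1 = 27

27


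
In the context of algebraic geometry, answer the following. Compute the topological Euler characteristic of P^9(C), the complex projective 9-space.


The complex projective space P^9 has one cell in each even real dimension 0, 2, ..., 18.
The cohomology groups are H^{2k}(P^9) = Z for k = 0,...,9, and 0 otherwise.
Euler characteristic = sum of Betti numbers = 1 per even-dimensional cohomology group.
chi(P^9) = 9 + 1 = 10

10


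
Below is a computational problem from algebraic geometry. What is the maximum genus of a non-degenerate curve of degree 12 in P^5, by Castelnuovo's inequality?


Castelnuovo's bound: write d - 1 = m(r-1) + epsilon with 0 <= epsilon < r-1.
d - 1 = 12 - 1 = 11
r - 1 = 5 - 1 = 4
11 = 2*4 + 3, so m = 2, epsilon = 3
pi(d, r) = m(m-1)(r-1)/2 + m*epsilon
= 2*1*4/2 + 2*3
= 8/2 + 6
= 4 + 6 = 10

10


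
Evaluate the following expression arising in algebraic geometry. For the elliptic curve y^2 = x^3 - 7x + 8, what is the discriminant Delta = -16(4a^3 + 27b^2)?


Compute each component:
4a^3 = 4*(-7)^3 = 4*(-343) = -1372
27b^2 = 27*8^2 = 27*64 = 1728
4a^3 + 27b^2 = -1372 + 1728 = 356
Delta = -16*356 = -5696

-5696


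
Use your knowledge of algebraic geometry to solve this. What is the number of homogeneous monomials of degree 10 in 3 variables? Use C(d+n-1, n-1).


The number of degree-10 monomials in 3 variables is C(d+n-1, n-1).
= C(10+3-1, 3-1) = C(12, 2)
= 66

66


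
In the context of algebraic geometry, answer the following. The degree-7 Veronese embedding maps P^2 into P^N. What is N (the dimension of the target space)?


The Veronese embedding v_d: P^n -> P^N maps each point to all
degree-d monomials in n+1 homogeneous coordinates.
N = C(n+d, d) - 1
N = C(2+7, 7) - 1
N = C(9, 7) - 1
C(9, 7) = 36
N = 36 - 1 = 35

35


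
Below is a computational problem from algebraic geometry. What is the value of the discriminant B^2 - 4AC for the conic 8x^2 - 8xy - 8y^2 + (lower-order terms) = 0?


The discriminant of a conic Ax^2 + Bxy + Cy^2 + ... = 0 is B^2 - 4AC.
B^2 = (-8)^2 = 64
4AC = 4*8*(-8) = -256
Discriminant = 64 + 256 = 320

320


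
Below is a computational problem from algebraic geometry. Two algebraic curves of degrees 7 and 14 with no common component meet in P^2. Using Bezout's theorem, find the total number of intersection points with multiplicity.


Bezout's theorem states the intersection count equals the product of degrees.
Intersection count = 7 * 14 = 98

98


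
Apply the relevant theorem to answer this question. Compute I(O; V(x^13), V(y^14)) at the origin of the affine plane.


The intersection multiplicity of V(x^a) and V(y^b) at the origin is:
I(O; V(x^13), V(y^14)) = dim_k(k[x,y]/(x^13, y^14))
A basis for k[x,y]/(x^13, y^14) is the set of monomials x^i * y^j
where 0 <= i < 13 and 0 <= j < 14.
The number of such monomials is 13 * 14 = 182

182


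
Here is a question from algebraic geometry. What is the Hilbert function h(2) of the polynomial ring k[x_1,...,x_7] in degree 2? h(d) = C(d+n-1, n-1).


The Hilbert function for the polynomial ring in 7 variables is:
h(d) = C(d+n-1, n-1)
h(2) = C(2+7-1, 7-1) = C(8, 6)
= 8! / (6! * 2!)
= 28

28


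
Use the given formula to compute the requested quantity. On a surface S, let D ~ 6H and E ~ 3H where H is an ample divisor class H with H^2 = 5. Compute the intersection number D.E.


Using bilinearity of the intersection pairing on a surface S:
(aH).(bH) = ab * (H.H)
We have H^2 = 5.
D.E = (6H).(3H) = 6*3*5
= 18*5
= 90

90


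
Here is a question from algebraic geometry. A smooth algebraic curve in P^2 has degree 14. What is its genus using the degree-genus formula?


Using the genus formula for smooth plane curves:
g = (d-1)(d-2)/2
g = (14-1)(14-2)/2
g = 13*12/2
g = 156/2 = 78

78


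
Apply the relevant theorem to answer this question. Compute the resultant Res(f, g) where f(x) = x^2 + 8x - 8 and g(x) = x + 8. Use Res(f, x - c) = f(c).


For Res(f, x - c), we evaluate f at x = c.
f(-8) = (-8)^2 + 8*(-8) - 8
= 64 - 64 - 8
= 0 - 8 = -8
Res(f, g) = -8

-8


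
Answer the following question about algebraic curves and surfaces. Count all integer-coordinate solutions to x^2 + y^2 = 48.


Systematically check integer values of x where x^2 <= 48.
For each valid x, check if 48 - x^2 is a perfect square.
Total integer solutions found: 0

0


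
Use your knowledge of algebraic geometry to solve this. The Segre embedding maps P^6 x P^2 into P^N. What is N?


The Segre embedding maps P^m x P^n into P^N via
all products of coordinates from each factor.
N = (m+1)(n+1) - 1
N = (6+1)(2+1) - 1
N = 7*3 - 1
N = 21 - 1 = 20

20


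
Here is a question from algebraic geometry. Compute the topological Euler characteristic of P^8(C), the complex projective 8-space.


The complex projective space P^8 has one cell in each even real dimension 0, 2, ..., 16.
The cohomology groups are H^{2k}(P^8) = Z for k = 0,...,8, and 0 otherwise.
Euler characteristic = sum of Betti numbers = 1 per even-dimensional cohomology group.
chi(P^8) = 8 + 1 = 9

9


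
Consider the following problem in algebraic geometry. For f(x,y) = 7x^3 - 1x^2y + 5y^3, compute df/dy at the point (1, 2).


df/dy = (-1)*x^2 + 3*5*y^2
At (1,2): (-1)*1^2 + 3*5*2^2
= -1 + 60
= 59

59


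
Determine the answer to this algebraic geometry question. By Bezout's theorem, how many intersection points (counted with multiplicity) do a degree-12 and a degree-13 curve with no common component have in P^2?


Bezout's theorem states the intersection count equals the product of degrees.
Intersection count = 12 * 13 = 156

156


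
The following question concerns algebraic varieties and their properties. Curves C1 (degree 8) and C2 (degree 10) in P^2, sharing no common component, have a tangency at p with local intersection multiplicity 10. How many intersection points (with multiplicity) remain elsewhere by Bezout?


By Bezout's theorem, the total intersection number is d1 * d2.
Total = 8 * 10 = 80
Intersection multiplicity at p = 10
Remaining intersections = 80 - 10 = 70

70


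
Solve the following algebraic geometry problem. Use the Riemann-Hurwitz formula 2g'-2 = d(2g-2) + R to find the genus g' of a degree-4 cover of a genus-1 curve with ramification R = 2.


Riemann-Hurwitz formula: 2g' - 2 = d(2g - 2) + R
Given: d = 4, g = 1, R = 2
2g' - 2 = 4*(2*1 - 2) + 2
2g' - 2 = 4*0 + 2
2g' - 2 = 0 + 2 = 2
2g' = 4
g' = 2

2


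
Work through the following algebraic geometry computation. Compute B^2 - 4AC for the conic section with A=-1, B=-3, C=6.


The discriminant of a conic Ax^2 + Bxy + Cy^2 + ... = 0 is B^2 - 4AC.
B^2 = (-3)^2 = 9
4AC = 4*(-1)*6 = -24
Discriminant = 9 + 24 = 33

33


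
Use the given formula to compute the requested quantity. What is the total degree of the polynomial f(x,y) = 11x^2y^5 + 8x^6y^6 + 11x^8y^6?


Examine each term for its total degree (sum of exponents).
  Term '11x^2y^5' has total degree 2+5 = 7.
  Term '8x^6y^6' has total degree 6+6 = 12.
  Term '11x^8y^6' has total degree 8+6 = 14.
The maximum total degree among all terms is 14.

14


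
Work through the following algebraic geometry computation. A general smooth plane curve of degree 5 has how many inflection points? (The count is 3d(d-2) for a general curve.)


For a general smooth plane curve C of degree d, the inflection points are
the intersection of C with its Hessian curve, which has degree 3(d-2).
By Bezout, the total intersection number is d * 3(d-2) = 5 * 9 = 45.
For a general curve every flex is ordinary, so each contributes
multiplicity 1 to C·Hess(C), and the number of distinct inflection
points is 3d(d-2).
Inflection points = 3*5*(5-2) = 3*5*3 = 45

45


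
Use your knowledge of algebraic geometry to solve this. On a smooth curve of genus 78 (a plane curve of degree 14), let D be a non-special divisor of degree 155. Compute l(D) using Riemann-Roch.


First, compute the genus of a smooth plane curve of degree 14:
g = (d-1)(d-2)/2 = (14-1)(14-2)/2 = 78
For a non-special divisor D (i.e., h^1(D) = 0), Riemann-Roch gives:
l(D) = deg(D) - g + 1
Since deg(D) = 155 >= 2g - 1 = 155, D is non-special.
l(D) = 155 - 78 + 1 = 78

78


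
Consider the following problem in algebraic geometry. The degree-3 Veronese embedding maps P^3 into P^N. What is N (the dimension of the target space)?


The Veronese embedding v_d: P^n -> P^N maps each point to all
degree-d monomials in n+1 homogeneous coordinates.
N = C(n+d, d) - 1
N = C(3+3, 3) - 1
N = C(6, 3) - 1
C(6, 3) = 20
N = 20 - 1 = 19

19


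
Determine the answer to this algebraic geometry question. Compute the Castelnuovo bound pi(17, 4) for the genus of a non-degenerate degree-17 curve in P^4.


Castelnuovo's bound: write d - 1 = m(r-1) + epsilon with 0 <= epsilon < r-1.
d - 1 = 17 - 1 = 16
r - 1 = 4 - 1 = 3
16 = 5*3 + 1, so m = 5, epsilon = 1
pi(d, r) = m(m-1)(r-1)/2 + m*epsilon
= 5*4*3/2 + 5*1
= 60/2 + 5
= 30 + 5 = 35

35


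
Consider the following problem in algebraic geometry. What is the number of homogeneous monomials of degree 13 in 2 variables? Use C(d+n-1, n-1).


The number of degree-13 monomials in 2 variables is C(d+n-1, n-1).
= C(13+2-1, 2-1) = C(14, 1)
= 14

14


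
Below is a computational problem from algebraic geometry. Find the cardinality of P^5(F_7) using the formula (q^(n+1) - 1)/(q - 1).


P^5(F_7) has (q^(n+1) - 1)/(q - 1) points.
= 7^5 + 7^4 + 7^3 + 7^2 + 7^1 + 7^0
= 16807 + 2401 + 343 + 49 + 7 + 1
= 19608

19608


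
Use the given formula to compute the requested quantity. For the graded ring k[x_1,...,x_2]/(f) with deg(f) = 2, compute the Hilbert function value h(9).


For R = k[x_1,...,x_n]/(f) with f homogeneous of degree e:
The Hilbert series is (1 - t^e)/(1 - t)^n.
So h(d) = C(d+n-1, n-1) - C(d-e+n-1, n-1) for d >= e.
With n=2, e=2, d=9:
C(9+2-1, 2-1) = C(10, 1) = 10
C(9-2+2-1, 2-1) = C(8, 1) = 8
h(9) = 10 - 8 = 2

2


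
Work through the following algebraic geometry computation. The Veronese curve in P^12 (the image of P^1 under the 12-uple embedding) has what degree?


The rational normal curve in P^12 is the image of P^1 under the 12-uple Veronese.
A general hyperplane in P^12 pulls back to a degree-12 form on P^1, which has 12 zeros,
so the curve meets a general hyperplane in 12 points. Degree = 12.

12


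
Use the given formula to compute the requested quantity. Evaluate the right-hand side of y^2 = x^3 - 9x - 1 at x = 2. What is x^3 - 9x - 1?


Compute x^3 - 9x - 1 at x = 2:
x^3 = 2^3 = 8
(-9)*x = (-9)*2 = -18
Sum: 8 - 18 - 1 = -11

-11


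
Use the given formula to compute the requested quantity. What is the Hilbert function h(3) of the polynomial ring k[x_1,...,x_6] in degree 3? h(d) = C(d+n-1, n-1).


The Hilbert function for the polynomial ring in 6 variables is:
h(d) = C(d+n-1, n-1)
h(3) = C(3+6-1, 6-1) = C(8, 5)
= 8! / (5! * 3!)
= 56

56


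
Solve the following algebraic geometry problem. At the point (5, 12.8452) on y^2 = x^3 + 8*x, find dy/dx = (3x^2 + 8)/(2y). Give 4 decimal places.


Using implicit differentiation of y^2 = x^3 + 8*x:
2y * dy/dx = 3x^2 + 8
dy/dx = (3x^2 + 8)/(2y)
Numerator: 3*5^2 + 8 = 83
Denominator: 2*12.8452 = 25.6904
dy/dx = 83/25.6904 = 3.2308

3.2308


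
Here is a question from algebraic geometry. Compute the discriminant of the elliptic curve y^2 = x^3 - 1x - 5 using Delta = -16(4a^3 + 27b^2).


Compute each component:
4a^3 = 4*(-1)^3 = 4*(-1) = -4
27b^2 = 27*(-5)^2 = 27*25 = 675
4a^3 + 27b^2 = -4 + 675 = 671
Delta = -16*671 = -10736

-10736


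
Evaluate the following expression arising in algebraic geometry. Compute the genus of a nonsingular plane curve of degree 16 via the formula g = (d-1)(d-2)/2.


Using the genus formula for smooth plane curves:
g = (d-1)(d-2)/2
g = (16-1)(16-2)/2
g = 15*14/2
g = 210/2 = 105

105


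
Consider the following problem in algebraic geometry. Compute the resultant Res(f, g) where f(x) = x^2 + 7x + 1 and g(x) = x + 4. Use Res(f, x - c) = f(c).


For Res(f, x - c), we evaluate f at x = c.
f(-4) = (-4)^2 + 7*(-4) + 1
= 16 - 28 + 1
= -12 + 1 = -11
Res(f, g) = -11

-11


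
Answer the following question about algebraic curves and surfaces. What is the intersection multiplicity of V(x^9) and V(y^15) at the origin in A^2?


The intersection multiplicity of V(x^a) and V(y^b) at the origin is:
I(O; V(x^9), V(y^15)) = dim_k(k[x,y]/(x^9, y^15))
A basis for k[x,y]/(x^9, y^15) is the set of monomials x^i * y^j
where 0 <= i < 9 and 0 <= j < 15.
The number of such monomials is 9 * 15 = 135

135


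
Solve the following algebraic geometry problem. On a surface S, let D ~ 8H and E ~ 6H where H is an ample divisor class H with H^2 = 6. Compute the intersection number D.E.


Using bilinearity of the intersection pairing on a surface S:
(aH).(bH) = ab * (H.H)
We have H^2 = 6.
D.E = (8H).(6H) = 8*6*6
= 48*6
= 288

288


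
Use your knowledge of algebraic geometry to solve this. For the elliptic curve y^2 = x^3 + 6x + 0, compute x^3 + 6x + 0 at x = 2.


Compute x^3 + 6x + 0 at x = 2:
x^3 = 2^3 = 8
6*x = 6*2 = 12
Sum: 8 + 12 + 0 = 20

20


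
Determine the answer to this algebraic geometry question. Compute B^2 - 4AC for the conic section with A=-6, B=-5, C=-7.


The discriminant of a conic Ax^2 + Bxy + Cy^2 + ... = 0 is B^2 - 4AC.
B^2 = (-5)^2 = 25
4AC = 4*(-6)*(-7) = 168
Discriminant = 25 - 168 = -143

-143


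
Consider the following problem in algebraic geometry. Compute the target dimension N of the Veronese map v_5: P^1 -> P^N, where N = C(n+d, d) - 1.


The Veronese embedding v_d: P^n -> P^N maps each point to all
degree-d monomials in n+1 homogeneous coordinates.
N = C(n+d, d) - 1
N = C(1+5, 5) - 1
N = C(6, 5) - 1
C(6, 5) = 6
N = 6 - 1 = 5

5


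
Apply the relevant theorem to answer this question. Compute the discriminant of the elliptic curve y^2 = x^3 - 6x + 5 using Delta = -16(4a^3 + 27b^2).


Compute each component:
4a^3 = 4*(-6)^3 = 4*(-216) = -864
27b^2 = 27*5^2 = 27*25 = 675
4a^3 + 27b^2 = -864 + 675 = -189
Delta = -16*(-189) = 3024

3024


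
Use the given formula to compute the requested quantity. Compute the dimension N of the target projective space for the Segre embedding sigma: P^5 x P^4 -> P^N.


The Segre embedding maps P^m x P^n into P^N via
all products of coordinates from each factor.
N = (m+1)(n+1) - 1
N = (5+1)(4+1) - 1
N = 6*5 - 1
N = 30 - 1 = 29

29


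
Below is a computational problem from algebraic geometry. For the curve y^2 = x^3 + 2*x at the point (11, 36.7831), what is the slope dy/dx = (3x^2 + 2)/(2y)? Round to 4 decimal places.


Using implicit differentiation of y^2 = x^3 + 2*x:
2y * dy/dx = 3x^2 + 2
dy/dx = (3x^2 + 2)/(2y)
Numerator: 3*11^2 + 2 = 365
Denominator: 2*36.7831 = 73.5662
dy/dx = 365/73.5662 = 4.9615

4.9615


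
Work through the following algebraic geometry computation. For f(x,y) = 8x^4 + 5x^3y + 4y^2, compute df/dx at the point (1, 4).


df/dx = 4*8*x^3 + 3*5*x^2*y
At (1,4): 4*8*1^3 + 3*5*1^2*4
= 32 + 60
= 92

92


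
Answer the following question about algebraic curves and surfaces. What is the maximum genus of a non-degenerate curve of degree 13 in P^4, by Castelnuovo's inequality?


Castelnuovo's bound: write d - 1 = m(r-1) + epsilon with 0 <= epsilon < r-1.
d - 1 = 13 - 1 = 12
r - 1 = 4 - 1 = 3
12 = 4*3 + 0, so m = 4, epsilon = 0
pi(d, r) = m(m-1)(r-1)/2 + m*epsilon
= 4*3*3/2 + 4*0
= 36/2 + 0
= 18 + 0 = 18

18


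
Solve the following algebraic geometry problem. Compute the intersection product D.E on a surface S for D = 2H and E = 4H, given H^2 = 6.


Using bilinearity of the intersection pairing on a surface S:
(aH).(bH) = ab * (H.H)
We have H^2 = 6.
D.E = (2H).(4H) = 2*4*6
= 8*6
= 48

48


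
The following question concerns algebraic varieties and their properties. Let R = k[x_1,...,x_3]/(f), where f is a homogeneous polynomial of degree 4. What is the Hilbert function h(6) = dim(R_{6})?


For R = k[x_1,...,x_n]/(f) with f homogeneous of degree e:
The Hilbert series is (1 - t^e)/(1 - t)^n.
So h(d) = C(d+n-1, n-1) - C(d-e+n-1, n-1) for d >= e.
With n=3, e=4, d=6:
C(6+3-1, 3-1) = C(8, 2) = 28
C(6-4+3-1, 3-1) = C(4, 2) = 6
h(6) = 28 - 6 = 22

22


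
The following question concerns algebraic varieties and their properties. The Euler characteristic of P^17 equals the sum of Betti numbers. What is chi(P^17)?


The complex projective space P^17 has one cell in each even real dimension 0, 2, ..., 34.
The cohomology groups are H^{2k}(P^17) = Z for k = 0,...,17, and 0 otherwise.
Euler characteristic = sum of Betti numbers = 1 per even-dimensional cohomology group.
chi(P^17) = 17 + 1 = 18

18


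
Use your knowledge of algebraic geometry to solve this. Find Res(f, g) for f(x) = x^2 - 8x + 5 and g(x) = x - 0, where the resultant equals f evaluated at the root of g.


For Res(f, x - c), we evaluate f at x = c.
f(0) = 0^2 - 8*0 + 5
= 0 + 0 + 5
= 0 + 5 = 5
Res(f, g) = 5

5


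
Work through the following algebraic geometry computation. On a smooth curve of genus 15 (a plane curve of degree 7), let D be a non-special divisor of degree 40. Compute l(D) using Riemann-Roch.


First, compute the genus of a smooth plane curve of degree 7:
g = (d-1)(d-2)/2 = (7-1)(7-2)/2 = 15
For a non-special divisor D (i.e., h^1(D) = 0), Riemann-Roch gives:
l(D) = deg(D) - g + 1
Since deg(D) = 40 >= 2g - 1 = 29, D is non-special.
l(D) = 40 - 15 + 1 = 26

26


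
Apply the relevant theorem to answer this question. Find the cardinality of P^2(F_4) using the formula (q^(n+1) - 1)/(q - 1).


P^2(F_4) has (q^(n+1) - 1)/(q - 1) points.
= 4^2 + 4^1 + 4^0
= 16 + 4 + 1
= 21

21


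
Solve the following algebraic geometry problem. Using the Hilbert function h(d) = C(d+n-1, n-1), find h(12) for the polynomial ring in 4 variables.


The Hilbert function for the polynomial ring in 4 variables is:
h(d) = C(d+n-1, n-1)
h(12) = C(12+4-1, 4-1) = C(15, 3)
= 15! / (3! * 12!)
= 455

455


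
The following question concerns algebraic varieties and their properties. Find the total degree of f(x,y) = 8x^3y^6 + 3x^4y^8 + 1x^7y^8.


Examine each term for its total degree (sum of exponents).
  Term '8x^3y^6' has total degree 3+6 = 9.
  Term '3x^4y^8' has total degree 4+8 = 12.
  Term '1x^7y^8' has total degree 7+8 = 15.
The maximum total degree among all terms is 15.

15


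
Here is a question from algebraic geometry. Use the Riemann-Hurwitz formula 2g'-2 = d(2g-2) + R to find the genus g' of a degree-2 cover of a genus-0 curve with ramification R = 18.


Riemann-Hurwitz formula: 2g' - 2 = d(2g - 2) + R
Given: d = 2, g = 0, R = 18
2g' - 2 = 2*(2*0 - 2) + 18
2g' - 2 = 2*(-2) + 18
2g' - 2 = -4 + 18 = 14
2g' = 16
g' = 8

8


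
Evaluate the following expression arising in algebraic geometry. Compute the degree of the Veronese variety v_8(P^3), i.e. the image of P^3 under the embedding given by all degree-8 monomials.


The Veronese variety v_8(P^3) has degree d^r.
d^r = 8^3 = 512

512


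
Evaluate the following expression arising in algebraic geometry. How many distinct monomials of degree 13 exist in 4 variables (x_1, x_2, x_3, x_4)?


The number of degree-13 monomials in 4 variables is C(d+n-1, n-1).
= C(13+4-1, 4-1) = C(16, 3)
= 560

560


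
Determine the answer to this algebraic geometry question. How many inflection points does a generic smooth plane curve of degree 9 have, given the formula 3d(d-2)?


For a general smooth plane curve C of degree d, the inflection points are
the intersection of C with its Hessian curve, which has degree 3(d-2).
By Bezout, the total intersection number is d * 3(d-2) = 9 * 21 = 189.
For a general curve every flex is ordinary, so each contributes
multiplicity 1 to C·Hess(C), and the number of distinct inflection
points is 3d(d-2).
Inflection points = 3*9*(9-2) = 3*9*7 = 189

189


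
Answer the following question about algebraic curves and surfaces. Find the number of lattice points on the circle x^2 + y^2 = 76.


Systematically check integer values of x where x^2 <= 76.
For each valid x, check if 76 - x^2 is a perfect square.
Total integer solutions found: 0

0


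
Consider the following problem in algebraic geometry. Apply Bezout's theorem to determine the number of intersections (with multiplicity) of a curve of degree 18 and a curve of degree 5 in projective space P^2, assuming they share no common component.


Bezout's theorem states the intersection count equals the product of degrees.
Intersection count = 18 * 5 = 90

90


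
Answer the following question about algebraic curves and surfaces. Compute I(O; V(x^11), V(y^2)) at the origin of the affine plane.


The intersection multiplicity of V(x^a) and V(y^b) at the origin is:
I(O; V(x^11), V(y^2)) = dim_k(k[x,y]/(x^11, y^2))
A basis for k[x,y]/(x^11, y^2) is the set of monomials x^i * y^j
where 0 <= i < 11 and 0 <= j < 2.
The number of such monomials is 11 * 2 = 22

22


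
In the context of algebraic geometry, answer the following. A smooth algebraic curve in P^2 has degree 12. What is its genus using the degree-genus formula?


Using the genus formula for smooth plane curves:
g = (d-1)(d-2)/2
g = (12-1)(12-2)/2
g = 11*10/2
g = 110/2 = 55

55


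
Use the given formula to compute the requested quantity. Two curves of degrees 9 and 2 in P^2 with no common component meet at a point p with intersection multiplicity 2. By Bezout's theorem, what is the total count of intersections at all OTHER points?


By Bezout's theorem, the total intersection number is d1 * d2.
Total = 9 * 2 = 18
Intersection multiplicity at p = 2
Remaining intersections = 18 - 2 = 16

16


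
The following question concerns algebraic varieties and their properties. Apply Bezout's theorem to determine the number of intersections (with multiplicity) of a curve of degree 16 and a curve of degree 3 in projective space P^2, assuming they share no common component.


Bezout's theorem states the intersection count equals the product of degrees.
Intersection count = 16 * 3 = 48

48


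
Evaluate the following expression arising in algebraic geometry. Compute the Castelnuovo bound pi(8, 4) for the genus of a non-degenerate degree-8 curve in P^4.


Castelnuovo's bound: write d - 1 = m(r-1) + epsilon with 0 <= epsilon < r-1.
d - 1 = 8 - 1 = 7
r - 1 = 4 - 1 = 3
7 = 2*3 + 1, so m = 2, epsilon = 1
pi(d, r) = m(m-1)(r-1)/2 + m*epsilon
= 2*1*3/2 + 2*1
= 6/2 + 2
= 3 + 2 = 5

5


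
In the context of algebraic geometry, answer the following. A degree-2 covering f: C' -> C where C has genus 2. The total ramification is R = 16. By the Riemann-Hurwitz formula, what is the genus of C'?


Riemann-Hurwitz formula: 2g' - 2 = d(2g - 2) + R
Given: d = 2, g = 2, R = 16
2g' - 2 = 2*(2*2 - 2) + 16
2g' - 2 = 2*2 + 16
2g' - 2 = 4 + 16 = 20
2g' = 22
g' = 11

11


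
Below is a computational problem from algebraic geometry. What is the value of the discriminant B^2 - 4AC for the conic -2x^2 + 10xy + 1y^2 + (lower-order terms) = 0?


The discriminant of a conic Ax^2 + Bxy + Cy^2 + ... = 0 is B^2 - 4AC.
B^2 = 10^2 = 100
4AC = 4*(-2)*1 = -8
Discriminant = 100 + 8 = 108

108


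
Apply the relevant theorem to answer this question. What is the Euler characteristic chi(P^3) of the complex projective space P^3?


The complex projective space P^3 has one cell in each even real dimension 0, 2, ..., 6.
The cohomology groups are H^{2k}(P^3) = Z for k = 0,...,3, and 0 otherwise.
Euler characteristic = sum of Betti numbers = 1 per even-dimensional cohomology group.
chi(P^3) = 3 + 1 = 4

4


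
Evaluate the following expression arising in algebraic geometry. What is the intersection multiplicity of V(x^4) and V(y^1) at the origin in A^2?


The intersection multiplicity of V(x^a) and V(y^b) at the origin is:
I(O; V(x^4), V(y^1)) = dim_k(k[x,y]/(x^4, y^1))
A basis for k[x,y]/(x^4, y^1) is the set of monomials x^i * y^j
where 0 <= i < 4 and 0 <= j < 1.
The number of such monomials is 4 * 1 = 4

4


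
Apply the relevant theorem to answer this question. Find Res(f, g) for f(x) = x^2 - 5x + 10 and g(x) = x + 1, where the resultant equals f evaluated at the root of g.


For Res(f, x - c), we evaluate f at x = c.
f(-1) = (-1)^2 - 5*(-1) + 10
= 1 + 5 + 10
= 6 + 10 = 16
Res(f, g) = 16

16


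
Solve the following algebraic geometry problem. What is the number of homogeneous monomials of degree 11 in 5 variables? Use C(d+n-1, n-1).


The number of degree-11 monomials in 5 variables is C(d+n-1, n-1).
= C(11+5-1, 5-1) = C(15, 4)
= 1365

1365


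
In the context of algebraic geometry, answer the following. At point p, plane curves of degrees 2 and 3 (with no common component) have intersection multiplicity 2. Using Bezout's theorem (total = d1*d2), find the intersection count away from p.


By Bezout's theorem, the total intersection number is d1 * d2.
Total = 2 * 3 = 6
Intersection multiplicity at p = 2
Remaining intersections = 6 - 2 = 4

4


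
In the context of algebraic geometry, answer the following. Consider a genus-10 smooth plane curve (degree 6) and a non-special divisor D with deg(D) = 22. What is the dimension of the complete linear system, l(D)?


First, compute the genus of a smooth plane curve of degree 6:
g = (d-1)(d-2)/2 = (6-1)(6-2)/2 = 10
For a non-special divisor D (i.e., h^1(D) = 0), Riemann-Roch gives:
l(D) = deg(D) - g + 1
Since deg(D) = 22 >= 2g - 1 = 19, D is non-special.
l(D) = 22 - 10 + 1 = 13

13


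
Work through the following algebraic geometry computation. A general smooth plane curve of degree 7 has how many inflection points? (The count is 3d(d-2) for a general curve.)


For a general smooth plane curve C of degree d, the inflection points are
the intersection of C with its Hessian curve, which has degree 3(d-2).
By Bezout, the total intersection number is d * 3(d-2) = 7 * 15 = 105.
For a general curve every flex is ordinary, so each contributes
multiplicity 1 to C·Hess(C), and the number of distinct inflection
points is 3d(d-2).
Inflection points = 3*7*(7-2) = 3*7*5 = 105

105


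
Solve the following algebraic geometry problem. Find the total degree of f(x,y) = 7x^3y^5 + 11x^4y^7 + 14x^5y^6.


Examine each term for its total degree (sum of exponents).
  Term '7x^3y^5' has total degree 3+5 = 8.
  Term '11x^4y^7' has total degree 4+7 = 11.
  Term '14x^5y^6' has total degree 5+6 = 11.
The maximum total degree among all terms is 11.

11


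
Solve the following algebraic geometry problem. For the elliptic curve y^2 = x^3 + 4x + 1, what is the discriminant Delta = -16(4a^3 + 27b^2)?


Compute each component:
4a^3 = 4*4^3 = 4*64 = 256
27b^2 = 27*1^2 = 27*1 = 27
4a^3 + 27b^2 = 256 + 27 = 283
Delta = -16*283 = -4528

-4528


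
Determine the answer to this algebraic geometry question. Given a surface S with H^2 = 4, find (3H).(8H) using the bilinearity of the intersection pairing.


Using bilinearity of the intersection pairing on a surface S:
(aH).(bH) = ab * (H.H)
We have H^2 = 4.
D.E = (3H).(8H) = 3*8*4
= 24*4
= 96

96


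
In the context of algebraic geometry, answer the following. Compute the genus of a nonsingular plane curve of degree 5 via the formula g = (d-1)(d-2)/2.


Using the genus formula for smooth plane curves:
g = (d-1)(d-2)/2
g = (5-1)(5-2)/2
g = 4*3/2
g = 12/2 = 6

6


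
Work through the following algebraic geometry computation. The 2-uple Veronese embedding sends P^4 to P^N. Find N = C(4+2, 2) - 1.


The Veronese embedding v_d: P^n -> P^N maps each point to all
degree-d monomials in n+1 homogeneous coordinates.
N = C(n+d, d) - 1
N = C(4+2, 2) - 1
N = C(6, 2) - 1
C(6, 2) = 15
N = 15 - 1 = 14

14


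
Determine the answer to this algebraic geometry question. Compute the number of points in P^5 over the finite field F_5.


P^5(F_5) has (q^(n+1) - 1)/(q - 1) points.
= 5^5 + 5^4 + 5^3 + 5^2 + 5^1 + 5^0
= 3125 + 625 + 125 + 25 + 5 + 1
= 3906

3906


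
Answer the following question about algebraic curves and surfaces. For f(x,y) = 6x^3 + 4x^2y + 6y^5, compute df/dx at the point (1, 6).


df/dx = 3*6*x^2 + 2*4*x^1*y
At (1,6): 3*6*1^2 + 2*4*1^1*6
= 18 + 48
= 66

66


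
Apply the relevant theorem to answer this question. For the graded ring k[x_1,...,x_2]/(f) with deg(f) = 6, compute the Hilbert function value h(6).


For R = k[x_1,...,x_n]/(f) with f homogeneous of degree e:
The Hilbert series is (1 - t^e)/(1 - t)^n.
So h(d) = C(d+n-1, n-1) - C(d-e+n-1, n-1) for d >= e.
With n=2, e=6, d=6:
C(6+2-1, 2-1) = C(7, 1) = 7
C(6-6+2-1, 2-1) = C(1, 1) = 1
h(6) = 7 - 1 = 6

6


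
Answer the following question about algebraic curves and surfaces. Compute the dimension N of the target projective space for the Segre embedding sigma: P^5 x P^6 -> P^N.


The Segre embedding maps P^m x P^n into P^N via
all products of coordinates from each factor.
N = (m+1)(n+1) - 1
N = (5+1)(6+1) - 1
N = 6*7 - 1
N = 42 - 1 = 41

41


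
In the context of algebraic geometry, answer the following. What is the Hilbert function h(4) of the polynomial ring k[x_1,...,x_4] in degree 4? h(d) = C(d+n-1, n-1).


The Hilbert function for the polynomial ring in 4 variables is:
h(d) = C(d+n-1, n-1)
h(4) = C(4+4-1, 4-1) = C(7, 3)
= 7! / (3! * 4!)
= 35

35


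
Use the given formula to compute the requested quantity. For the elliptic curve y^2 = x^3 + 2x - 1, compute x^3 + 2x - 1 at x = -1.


Compute x^3 + 2x - 1 at x = -1:
x^3 = (-1)^3 = -1
2*x = 2*(-1) = -2
Sum: -1 - 2 - 1 = -4

-4


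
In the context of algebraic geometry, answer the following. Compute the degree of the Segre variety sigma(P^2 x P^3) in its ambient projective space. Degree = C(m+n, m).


The degree of the Segre variety P^2 x P^3 is C(m+n, m).
= C(5, 2)
= 10

10


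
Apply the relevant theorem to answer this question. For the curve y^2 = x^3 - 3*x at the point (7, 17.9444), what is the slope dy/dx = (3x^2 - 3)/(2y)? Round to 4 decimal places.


Using implicit differentiation of y^2 = x^3 - 3*x:
2y * dy/dx = 3x^2 - 3
dy/dx = (3x^2 - 3)/(2y)
Numerator: 3*7^2 - 3 = 144
Denominator: 2*17.9444 = 35.8888
dy/dx = 144/35.8888 = 4.0124

4.0124


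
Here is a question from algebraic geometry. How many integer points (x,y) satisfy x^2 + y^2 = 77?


Systematically check integer values of x where x^2 <= 77.
For each valid x, check if 77 - x^2 is a perfect square.
Total integer solutions found: 0

0


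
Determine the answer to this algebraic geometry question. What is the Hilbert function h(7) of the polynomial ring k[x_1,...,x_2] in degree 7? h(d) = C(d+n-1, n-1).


The Hilbert function for the polynomial ring in 2 variables is:
h(d) = C(d+n-1, n-1)
h(7) = C(7+2-1, 2-1) = C(8, 1)
= 8! / (1! * 7!)
= 8

8


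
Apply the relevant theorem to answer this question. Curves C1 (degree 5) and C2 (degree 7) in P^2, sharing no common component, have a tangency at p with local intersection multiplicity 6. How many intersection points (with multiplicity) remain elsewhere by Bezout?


By Bezout's theorem, the total intersection number is d1 * d2.
Total = 5 * 7 = 35
Intersection multiplicity at p = 6
Remaining intersections = 35 - 6 = 29

29
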